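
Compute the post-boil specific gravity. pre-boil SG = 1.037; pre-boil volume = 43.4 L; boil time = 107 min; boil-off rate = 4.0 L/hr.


V_post = V_pre − rate·(t/60);  SG_post = 1 + (SG_pre−1)·V_pre/V_post
V_post = 43.4 − 4.0·(107/60) = 36.2667
SG_post = 1 + (1.037 − 1)·43.4/36.2667

1.0443


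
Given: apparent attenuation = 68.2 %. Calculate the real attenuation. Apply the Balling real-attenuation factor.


RA = AA · 0.8192
RA = 68.2 · 0.8192

55.8694 %


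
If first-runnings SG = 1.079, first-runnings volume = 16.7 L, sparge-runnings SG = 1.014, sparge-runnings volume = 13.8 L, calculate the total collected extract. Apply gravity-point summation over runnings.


total = Σ (SG_i − 1)·1000·V_i
first = (1.079 − 1)·1000·16.7 = 1319.3000
sparge = (1.014 − 1)·1000·13.8 = 193.2000
total = 1319.3000 + 193.2000

1512.5000 gravity·L


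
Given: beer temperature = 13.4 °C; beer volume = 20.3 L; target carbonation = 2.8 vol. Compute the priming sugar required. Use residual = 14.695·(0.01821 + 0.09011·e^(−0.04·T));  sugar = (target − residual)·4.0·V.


residual = 14.695·(0.01821 + 0.09011·e^(−0.04·13.4)) = 1.0423
sugar = (2.8 − 1.0423)·4.0·20.3

142.7216 g


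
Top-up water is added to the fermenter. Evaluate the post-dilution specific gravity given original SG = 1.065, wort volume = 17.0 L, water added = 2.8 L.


SG_new = 1 + (SG_old − 1)·V_old/(V_old + V_water)
pts = (1.065 − 1)·1000·17.0/(17.0 + 2.8) = 55.8081
SG_new = 1 + 55.8081/1000

1.0558


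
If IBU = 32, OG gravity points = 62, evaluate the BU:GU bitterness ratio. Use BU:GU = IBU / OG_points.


BU:GU = 32 / 62

0.5161


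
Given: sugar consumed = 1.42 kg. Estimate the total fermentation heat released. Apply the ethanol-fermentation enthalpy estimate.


Q = m_sugar · 590 kJ/kg
Q = 1.42 · 590

837.8000 kJ


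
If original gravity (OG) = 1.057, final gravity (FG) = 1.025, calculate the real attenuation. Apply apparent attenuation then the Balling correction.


AA = (OG−FG)/(OG−1)·100;  RA = AA·0.8192
AA = (1.057 − 1.025)/(1.057 − 1)·100 = 56.1404
RA = 56.1404·0.8192

45.9902 %


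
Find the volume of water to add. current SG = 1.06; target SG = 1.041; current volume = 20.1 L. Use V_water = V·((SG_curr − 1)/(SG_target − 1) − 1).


V_water = 20.1·((1.06 − 1)/(1.041 − 1) − 1)

9.3146 L


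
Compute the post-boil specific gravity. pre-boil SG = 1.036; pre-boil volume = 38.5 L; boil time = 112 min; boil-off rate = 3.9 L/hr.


V_post = V_pre − rate·(t/60);  SG_post = 1 + (SG_pre−1)·V_pre/V_post
V_post = 38.5 − 3.9·(112/60) = 31.2200
SG_post = 1 + (1.036 − 1)·38.5/31.2200

1.0444


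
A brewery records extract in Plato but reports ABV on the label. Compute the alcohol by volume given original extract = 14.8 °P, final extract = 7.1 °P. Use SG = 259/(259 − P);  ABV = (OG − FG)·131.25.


OG = 259/(259 − 14.8) = 1.0606
FG = 259/(259 − 7.1) = 1.0282
ABV = (1.0606 − 1.0282)·131.25

4.2552 % ABV


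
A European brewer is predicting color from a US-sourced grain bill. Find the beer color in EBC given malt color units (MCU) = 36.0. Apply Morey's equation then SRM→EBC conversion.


SRM = 1.4922·MCU^0.6859;  EBC = SRM·1.97
SRM = 1.4922·36.0^0.6859 = 17.4299
EBC = 17.4299·1.97

34.3369 EBC


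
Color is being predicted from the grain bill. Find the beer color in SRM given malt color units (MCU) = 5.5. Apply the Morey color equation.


SRM = 1.4922 · MCU^0.6859
SRM = 1.4922 · 5.5^0.6859

4.8044 SRM


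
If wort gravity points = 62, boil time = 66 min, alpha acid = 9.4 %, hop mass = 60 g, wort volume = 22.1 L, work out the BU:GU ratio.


U = 1.65·0.000125^(GP/1000)·(1−e^(−0.04t))/4.15;  IBU = (α/100)·m·U·1000/V;  BU:GU = IBU/GP
U = 1.65·0.000125^(62/1000)·(1−e^(−0.04·66))/4.15 = 0.2115
IBU = (9.4/100)·60·0.2115·1000/22.1 = 53.9732
BU:GU = 53.9732/62

0.8705


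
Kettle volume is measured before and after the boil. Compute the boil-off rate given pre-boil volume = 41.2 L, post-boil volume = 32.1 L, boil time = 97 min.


rate = (V_pre − V_post) / (t_min/60)
rate = (41.2 − 32.1) / (97/60)

5.6289 L/hr


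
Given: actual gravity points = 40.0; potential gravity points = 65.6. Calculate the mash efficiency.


efficiency = actual / potential × 100
efficiency = 40.0 / 65.6 × 100

60.9756 %


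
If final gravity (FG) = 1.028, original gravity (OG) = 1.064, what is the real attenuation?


AA = (OG−FG)/(OG−1)·100;  RA = AA·0.8192
AA = (1.064 − 1.028)/(1.064 − 1)·100 = 56.2500
RA = 56.2500·0.8192

46.0800 %


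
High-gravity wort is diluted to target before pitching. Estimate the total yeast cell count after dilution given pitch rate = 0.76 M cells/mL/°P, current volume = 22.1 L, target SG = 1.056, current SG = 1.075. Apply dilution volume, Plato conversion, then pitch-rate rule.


V_w = V·((SG_c−1)/(SG_t−1)−1);  °P = 259 − 259/SG_t;  cells = rate·(V+V_w)·°P
V_w = 22.1·((1.075−1)/(1.056−1)−1) = 7.4982
V_final = 22.1 + 7.4982 = 29.5982
°P = 259 − 259/1.056 = 13.7348
cells = 0.76·29.5982·13.7348

308.9605 billion cells


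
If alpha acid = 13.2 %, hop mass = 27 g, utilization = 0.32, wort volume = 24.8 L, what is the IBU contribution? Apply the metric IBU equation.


IBU = (α/100)·mass·U·1000 / V
IBU = (13.2/100)·27·0.32·1000 / 24.8

45.9871 IBU


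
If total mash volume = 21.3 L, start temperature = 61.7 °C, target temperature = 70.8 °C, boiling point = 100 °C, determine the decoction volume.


V_dec = V_total·(T_target − T_start)/(T_boil − T_start)
V_dec = 21.3·(70.8 − 61.7)/(100 − 61.7)

5.0608 L


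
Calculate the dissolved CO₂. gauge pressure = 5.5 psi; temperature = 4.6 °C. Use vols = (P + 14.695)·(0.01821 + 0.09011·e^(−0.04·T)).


vols = (5.5 + 14.695)·(0.01821 + 0.09011·e^(−0.04·4.6))

1.8817 volumes


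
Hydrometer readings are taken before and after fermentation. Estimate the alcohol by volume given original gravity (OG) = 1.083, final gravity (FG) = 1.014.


ABV = (OG − FG) · 131.25
ABV = (1.083 − 1.014) · 131.25

9.0562 % ABV


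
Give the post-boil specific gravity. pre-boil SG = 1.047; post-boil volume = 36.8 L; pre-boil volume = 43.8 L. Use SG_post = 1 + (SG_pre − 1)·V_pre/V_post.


pts_pre = (1.047 − 1)·1000 = 47.0000
pts_post = 47.0000·43.8/36.8 = 55.9402
SG_post = 1 + 55.9402/1000

1.0559


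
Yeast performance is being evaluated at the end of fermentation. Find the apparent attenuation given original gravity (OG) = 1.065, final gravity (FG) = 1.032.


AA = (OG − FG)/(OG − 1) · 100
AA = (1.065 − 1.032)/(1.065 − 1) · 100

50.7692 %


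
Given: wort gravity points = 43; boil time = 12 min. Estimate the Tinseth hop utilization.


U = 1.65·0.000125^(GP/1000) · (1 − e^(−0.04·t))/4.15
bigness = 1.65·0.000125^(43/1000) = 1.1211
boil_factor = (1 − e^(−0.04·12))/4.15 = 0.0919
U = 1.1211 · 0.0919

0.1030


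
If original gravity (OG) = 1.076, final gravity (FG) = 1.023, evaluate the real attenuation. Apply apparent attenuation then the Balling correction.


AA = (OG−FG)/(OG−1)·100;  RA = AA·0.8192
AA = (1.076 − 1.023)/(1.076 − 1)·100 = 69.7368
RA = 69.7368·0.8192

57.1284 %


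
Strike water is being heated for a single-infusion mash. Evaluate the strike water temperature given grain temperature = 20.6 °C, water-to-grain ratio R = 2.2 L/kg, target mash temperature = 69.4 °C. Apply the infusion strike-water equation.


T_strike = (0.41/R)·(T_mash − T_grain) + T_mash
T_strike = (0.41/2.2)·(69.4 − 20.6) + 69.4

78.4945 °C


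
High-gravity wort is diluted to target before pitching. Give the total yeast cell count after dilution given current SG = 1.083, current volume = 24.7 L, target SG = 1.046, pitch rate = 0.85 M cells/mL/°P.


V_w = V·((SG_c−1)/(SG_t−1)−1);  °P = 259 − 259/SG_t;  cells = rate·(V+V_w)·°P
V_w = 24.7·((1.083−1)/(1.046−1)−1) = 19.8674
V_final = 24.7 + 19.8674 = 44.5674
°P = 259 − 259/1.046 = 11.3901
cells = 0.85·44.5674·11.3901

431.4814 billion cells


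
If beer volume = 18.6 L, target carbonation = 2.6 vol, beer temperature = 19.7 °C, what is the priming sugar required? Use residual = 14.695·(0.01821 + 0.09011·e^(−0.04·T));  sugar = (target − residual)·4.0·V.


residual = 14.695·(0.01821 + 0.09011·e^(−0.04·19.7)) = 0.8698
sugar = (2.6 − 0.8698)·4.0·18.6

128.7295 g


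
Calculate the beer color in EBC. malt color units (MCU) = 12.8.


SRM = 1.4922·MCU^0.6859;  EBC = SRM·1.97
SRM = 1.4922·12.8^0.6859 = 8.5756
EBC = 8.5756·1.97

16.8938 EBC


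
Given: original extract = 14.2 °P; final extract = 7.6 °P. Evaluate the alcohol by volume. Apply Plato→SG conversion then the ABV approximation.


SG = 259/(259 − P);  ABV = (OG − FG)·131.25
OG = 259/(259 − 14.2) = 1.0580
FG = 259/(259 − 7.6) = 1.0302
ABV = (1.0580 − 1.0302)·131.25

3.6456 % ABV


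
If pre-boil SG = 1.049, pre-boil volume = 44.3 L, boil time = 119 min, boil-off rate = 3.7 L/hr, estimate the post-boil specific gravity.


V_post = V_pre − rate·(t/60);  SG_post = 1 + (SG_pre−1)·V_pre/V_post
V_post = 44.3 − 3.7·(119/60) = 36.9617
SG_post = 1 + (1.049 − 1)·44.3/36.9617

1.0587


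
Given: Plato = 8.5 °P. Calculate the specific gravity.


SG = 259/(259 − P)
SG = 259/(259 − 8.5)

1.0339


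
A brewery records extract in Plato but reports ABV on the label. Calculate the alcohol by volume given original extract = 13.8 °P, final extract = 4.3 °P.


SG = 259/(259 − P);  ABV = (OG − FG)·131.25
OG = 259/(259 − 13.8) = 1.0563
FG = 259/(259 − 4.3) = 1.0169
ABV = (1.0563 − 1.0169)·131.25

5.1710 % ABV


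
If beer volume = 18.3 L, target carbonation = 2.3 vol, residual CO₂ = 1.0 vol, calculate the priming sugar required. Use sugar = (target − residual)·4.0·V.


sugar = (2.3 − 1.0)·4.0·18.3

95.1600 g


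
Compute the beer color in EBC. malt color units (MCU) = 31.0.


SRM = 1.4922·MCU^0.6859;  EBC = SRM·1.97
SRM = 1.4922·31.0^0.6859 = 15.7308
EBC = 15.7308·1.97

30.9898 EBC


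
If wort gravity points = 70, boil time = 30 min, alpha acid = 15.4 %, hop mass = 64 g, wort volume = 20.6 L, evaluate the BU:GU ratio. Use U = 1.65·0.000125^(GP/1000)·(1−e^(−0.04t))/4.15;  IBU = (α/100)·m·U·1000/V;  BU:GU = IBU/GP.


U = 1.65·0.000125^(70/1000)·(1−e^(−0.04·30))/4.15 = 0.1481
IBU = (15.4/100)·64·0.1481·1000/20.6 = 70.8614
BU:GU = 70.8614/70

1.0123


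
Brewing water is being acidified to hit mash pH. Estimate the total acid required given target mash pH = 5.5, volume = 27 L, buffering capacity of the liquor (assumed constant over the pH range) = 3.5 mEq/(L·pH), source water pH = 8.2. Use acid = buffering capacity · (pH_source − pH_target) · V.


acid = 3.5 · (8.2 − 5.5) · 27

255.1500 mEq


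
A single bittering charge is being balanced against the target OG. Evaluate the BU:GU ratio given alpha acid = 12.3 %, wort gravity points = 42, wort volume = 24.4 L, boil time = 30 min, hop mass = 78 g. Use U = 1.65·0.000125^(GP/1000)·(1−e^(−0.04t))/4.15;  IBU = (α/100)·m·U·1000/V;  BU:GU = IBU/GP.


U = 1.65·0.000125^(42/1000)·(1−e^(−0.04·30))/4.15 = 0.1905
IBU = (12.3/100)·78·0.1905·1000/24.4 = 74.8984
BU:GU = 74.8984/42

1.7833


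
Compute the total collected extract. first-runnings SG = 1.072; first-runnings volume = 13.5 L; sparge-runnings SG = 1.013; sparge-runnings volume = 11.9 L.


total = Σ (SG_i − 1)·1000·V_i
first = (1.072 − 1)·1000·13.5 = 972.0000
sparge = (1.013 − 1)·1000·11.9 = 154.7000
total = 972.0000 + 154.7000

1126.7000 gravity·L


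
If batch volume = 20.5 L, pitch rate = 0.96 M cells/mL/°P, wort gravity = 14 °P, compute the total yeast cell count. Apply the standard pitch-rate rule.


cells (billions) = rate · V_L · °P
cells = 0.96 · 20.5 · 14

275.5200 billion cells


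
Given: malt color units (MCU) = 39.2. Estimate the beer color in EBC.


SRM = 1.4922·MCU^0.6859;  EBC = SRM·1.97
SRM = 1.4922·39.2^0.6859 = 18.4783
EBC = 18.4783·1.97

36.4022 EBC


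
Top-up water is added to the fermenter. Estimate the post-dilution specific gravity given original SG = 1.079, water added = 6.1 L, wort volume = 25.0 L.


SG_new = 1 + (SG_old − 1)·V_old/(V_old + V_water)
pts = (1.079 − 1)·1000·25.0/(25.0 + 6.1) = 63.5048
SG_new = 1 + 63.5048/1000

1.0635


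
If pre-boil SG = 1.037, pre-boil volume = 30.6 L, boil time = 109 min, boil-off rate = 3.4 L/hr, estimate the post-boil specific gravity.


V_post = V_pre − rate·(t/60);  SG_post = 1 + (SG_pre−1)·V_pre/V_post
V_post = 30.6 − 3.4·(109/60) = 24.4233
SG_post = 1 + (1.037 − 1)·30.6/24.4233

1.0464


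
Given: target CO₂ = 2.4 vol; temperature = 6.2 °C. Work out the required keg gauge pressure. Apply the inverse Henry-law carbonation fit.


psi = vols/(0.01821 + 0.09011·e^(−0.04·T)) − 14.695
psi = 2.4/(0.01821 + 0.09011·e^(−0.04·6.2)) − 14.695

12.4150 psi


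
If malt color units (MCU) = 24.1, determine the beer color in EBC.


SRM = 1.4922·MCU^0.6859;  EBC = SRM·1.97
SRM = 1.4922·24.1^0.6859 = 13.2359
EBC = 13.2359·1.97

26.0747 EBC


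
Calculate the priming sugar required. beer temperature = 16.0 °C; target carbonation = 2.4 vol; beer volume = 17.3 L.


residual = 14.695·(0.01821 + 0.09011·e^(−0.04·T));  sugar = (target − residual)·4.0·V
residual = 14.695·(0.01821 + 0.09011·e^(−0.04·16.0)) = 0.9658
sugar = (2.4 − 0.9658)·4.0·17.3

99.2453 g


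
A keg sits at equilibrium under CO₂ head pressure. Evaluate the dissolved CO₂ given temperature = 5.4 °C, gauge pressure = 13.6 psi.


vols = (P + 14.695)·(0.01821 + 0.09011·e^(−0.04·T))
vols = (13.6 + 14.695)·(0.01821 + 0.09011·e^(−0.04·5.4))

2.5696 volumes


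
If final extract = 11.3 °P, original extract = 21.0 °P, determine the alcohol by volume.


SG = 259/(259 − P);  ABV = (OG − FG)·131.25
OG = 259/(259 − 21.0) = 1.0882
FG = 259/(259 − 11.3) = 1.0456
ABV = (1.0882 − 1.0456)·131.25

5.5933 % ABV


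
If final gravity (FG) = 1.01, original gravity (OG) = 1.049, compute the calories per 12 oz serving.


ABW = (OG−FG)·131.25·0.79/FG;  °P = 259 − 259/SG (for OG→OE and FG→AE);  RE = 0.1808·OE + 0.8192·AE;  Cal = (6.9·ABW + 4·(RE−0.1))·FG·3.55
ABW = (1.049 − 1.01)·131.25·0.79/1.01 = 4.0038
OE = 259 − 259/1.049 = 12.0982 °P
AE = 259 − 259/1.01 = 2.5644 °P
RE = 0.1808·12.0982 + 0.8192·2.5644 = 4.2881 °P
Cal = (6.9·4.0038 + 4·(4.2881−0.1))·1.01·3.55

159.1185 kcal


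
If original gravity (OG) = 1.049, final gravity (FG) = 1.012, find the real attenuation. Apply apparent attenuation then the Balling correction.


AA = (OG−FG)/(OG−1)·100;  RA = AA·0.8192
AA = (1.049 − 1.012)/(1.049 − 1)·100 = 75.5102
RA = 75.5102·0.8192

61.8580 %


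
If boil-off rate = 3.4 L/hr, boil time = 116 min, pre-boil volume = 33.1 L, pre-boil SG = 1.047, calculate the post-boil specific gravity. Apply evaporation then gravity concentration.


V_post = V_pre − rate·(t/60);  SG_post = 1 + (SG_pre−1)·V_pre/V_post
V_post = 33.1 − 3.4·(116/60) = 26.5267
SG_post = 1 + (1.047 − 1)·33.1/26.5267

1.0586


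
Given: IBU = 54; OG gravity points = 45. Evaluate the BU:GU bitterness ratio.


BU:GU = IBU / OG_points
BU:GU = 54 / 45

1.2000


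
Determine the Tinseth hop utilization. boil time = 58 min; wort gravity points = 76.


U = 1.65·0.000125^(GP/1000) · (1 − e^(−0.04·t))/4.15
bigness = 1.65·0.000125^(76/1000) = 0.8334
boil_factor = (1 − e^(−0.04·58))/4.15 = 0.2173
U = 0.8334 · 0.2173

0.1811


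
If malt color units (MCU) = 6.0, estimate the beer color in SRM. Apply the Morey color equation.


SRM = 1.4922 · MCU^0.6859
SRM = 1.4922 · 6.0^0.6859

5.0999 SRM


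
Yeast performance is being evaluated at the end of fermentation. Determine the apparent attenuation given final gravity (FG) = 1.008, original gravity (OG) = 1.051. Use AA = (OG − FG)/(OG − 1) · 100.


AA = (1.051 − 1.008)/(1.051 − 1) · 100

84.3137 %


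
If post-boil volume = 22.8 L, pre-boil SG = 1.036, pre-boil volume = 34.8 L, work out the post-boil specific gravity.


SG_post = 1 + (SG_pre − 1)·V_pre/V_post
pts_pre = (1.036 − 1)·1000 = 36.0000
pts_post = 36.0000·34.8/22.8 = 54.9474
SG_post = 1 + 54.9474/1000

1.0549


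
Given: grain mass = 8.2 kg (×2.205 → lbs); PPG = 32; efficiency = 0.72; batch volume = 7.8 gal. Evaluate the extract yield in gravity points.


points = lbs × PPG × eff / vol
lbs = 8.2 × 2.205 = 18.0810
points = 18.0810 × 32 × 0.72 / 7.8

53.4085 points


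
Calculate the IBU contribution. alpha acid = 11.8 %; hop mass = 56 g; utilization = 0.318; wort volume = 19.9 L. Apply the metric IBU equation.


IBU = (α/100)·mass·U·1000 / V
IBU = (11.8/100)·56·0.318·1000 / 19.9

105.5952 IBU


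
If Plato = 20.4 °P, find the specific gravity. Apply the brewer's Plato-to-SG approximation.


SG = 259/(259 − P)
SG = 259/(259 − 20.4)

1.0855


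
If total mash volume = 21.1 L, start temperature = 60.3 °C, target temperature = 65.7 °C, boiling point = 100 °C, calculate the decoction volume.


V_dec = V_total·(T_target − T_start)/(T_boil − T_start)
V_dec = 21.1·(65.7 − 60.3)/(100 − 60.3)

2.8700 L


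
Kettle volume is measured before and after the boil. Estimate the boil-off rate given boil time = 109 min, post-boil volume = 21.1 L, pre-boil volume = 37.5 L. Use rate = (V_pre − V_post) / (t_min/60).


rate = (37.5 − 21.1) / (109/60)

9.0275 L/hr


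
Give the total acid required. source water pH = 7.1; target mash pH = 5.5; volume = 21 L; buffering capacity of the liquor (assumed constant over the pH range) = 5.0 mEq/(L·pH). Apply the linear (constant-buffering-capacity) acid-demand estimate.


acid = buffering capacity · (pH_source − pH_target) · V
acid = 5.0 · (7.1 − 5.5) · 21

168.0000 mEq


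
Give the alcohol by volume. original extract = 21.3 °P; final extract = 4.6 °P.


SG = 259/(259 − P);  ABV = (OG − FG)·131.25
OG = 259/(259 − 21.3) = 1.0896
FG = 259/(259 − 4.6) = 1.0181
ABV = (1.0896 − 1.0181)·131.25

9.3879 % ABV


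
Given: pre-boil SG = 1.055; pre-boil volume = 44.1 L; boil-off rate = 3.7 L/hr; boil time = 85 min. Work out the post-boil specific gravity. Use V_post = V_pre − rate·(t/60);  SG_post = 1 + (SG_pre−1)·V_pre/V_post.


V_post = 44.1 − 3.7·(85/60) = 38.8583
SG_post = 1 + (1.055 − 1)·44.1/38.8583

1.0624


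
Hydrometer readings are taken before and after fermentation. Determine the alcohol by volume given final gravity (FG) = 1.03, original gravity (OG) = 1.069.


ABV = (OG − FG) · 131.25
ABV = (1.069 − 1.03) · 131.25

5.1187 % ABV


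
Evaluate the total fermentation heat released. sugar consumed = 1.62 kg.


Q = m_sugar · 590 kJ/kg
Q = 1.62 · 590

955.8000 kJ


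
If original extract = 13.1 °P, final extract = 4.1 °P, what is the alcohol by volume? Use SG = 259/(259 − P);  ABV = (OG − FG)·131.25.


OG = 259/(259 − 13.1) = 1.0533
FG = 259/(259 − 4.1) = 1.0161
ABV = (1.0533 − 1.0161)·131.25

4.8810 % ABV


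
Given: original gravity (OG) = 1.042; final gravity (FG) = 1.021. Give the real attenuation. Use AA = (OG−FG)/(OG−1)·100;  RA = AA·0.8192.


AA = (1.042 − 1.021)/(1.042 − 1)·100 = 50.0000
RA = 50.0000·0.8192

40.9600 %


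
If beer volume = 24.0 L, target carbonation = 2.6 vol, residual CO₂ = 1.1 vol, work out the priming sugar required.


sugar = (target − residual)·4.0·V
sugar = (2.6 − 1.1)·4.0·24.0

144.0000 g


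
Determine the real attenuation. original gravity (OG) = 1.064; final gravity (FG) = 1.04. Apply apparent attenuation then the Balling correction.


AA = (OG−FG)/(OG−1)·100;  RA = AA·0.8192
AA = (1.064 − 1.04)/(1.064 − 1)·100 = 37.5000
RA = 37.5000·0.8192

30.7200 %


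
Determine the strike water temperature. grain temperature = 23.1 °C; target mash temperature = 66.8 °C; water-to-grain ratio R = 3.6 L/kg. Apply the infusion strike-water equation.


T_strike = (0.41/R)·(T_mash − T_grain) + T_mash
T_strike = (0.41/3.6)·(66.8 − 23.1) + 66.8

71.7769 °C


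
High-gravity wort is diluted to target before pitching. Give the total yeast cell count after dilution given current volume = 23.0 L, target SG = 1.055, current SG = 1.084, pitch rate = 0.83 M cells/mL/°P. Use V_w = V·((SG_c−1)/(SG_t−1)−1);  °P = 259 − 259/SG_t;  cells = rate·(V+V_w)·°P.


V_w = 23.0·((1.084−1)/(1.055−1)−1) = 12.1273
V_final = 23.0 + 12.1273 = 35.1273
°P = 259 − 259/1.055 = 13.5024
cells = 0.83·35.1273·13.5024

393.6702 billion cells


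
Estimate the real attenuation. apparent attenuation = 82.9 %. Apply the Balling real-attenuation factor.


RA = AA · 0.8192
RA = 82.9 · 0.8192

67.9117 %


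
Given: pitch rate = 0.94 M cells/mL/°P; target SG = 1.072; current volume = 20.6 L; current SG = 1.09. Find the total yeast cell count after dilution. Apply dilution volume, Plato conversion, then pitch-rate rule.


V_w = V·((SG_c−1)/(SG_t−1)−1);  °P = 259 − 259/SG_t;  cells = rate·(V+V_w)·°P
V_w = 20.6·((1.09−1)/(1.072−1)−1) = 5.1500
V_final = 20.6 + 5.1500 = 25.7500
°P = 259 − 259/1.072 = 17.3955
cells = 0.94·25.7500·17.3955

421.0586 billion cells


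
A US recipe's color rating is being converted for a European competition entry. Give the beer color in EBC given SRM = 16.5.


EBC = SRM · 1.97
EBC = 16.5 · 1.97

32.5050 EBC


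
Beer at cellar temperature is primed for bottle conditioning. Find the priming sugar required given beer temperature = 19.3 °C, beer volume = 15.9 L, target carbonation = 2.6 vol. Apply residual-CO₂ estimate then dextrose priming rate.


residual = 14.695·(0.01821 + 0.09011·e^(−0.04·T));  sugar = (target − residual)·4.0·V
residual = 14.695·(0.01821 + 0.09011·e^(−0.04·19.3)) = 0.8795
sugar = (2.6 − 0.8795)·4.0·15.9

109.4252 g


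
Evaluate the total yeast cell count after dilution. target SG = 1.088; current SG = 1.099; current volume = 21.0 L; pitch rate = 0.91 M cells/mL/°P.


V_w = V·((SG_c−1)/(SG_t−1)−1);  °P = 259 − 259/SG_t;  cells = rate·(V+V_w)·°P
V_w = 21.0·((1.099−1)/(1.088−1)−1) = 2.6250
V_final = 21.0 + 2.6250 = 23.6250
°P = 259 − 259/1.088 = 20.9485
cells = 0.91·23.6250·20.9485

450.3672 billion cells


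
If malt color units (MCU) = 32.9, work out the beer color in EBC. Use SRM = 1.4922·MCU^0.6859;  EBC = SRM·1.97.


SRM = 1.4922·32.9^0.6859 = 16.3860
EBC = 16.3860·1.97

32.2803 EBC


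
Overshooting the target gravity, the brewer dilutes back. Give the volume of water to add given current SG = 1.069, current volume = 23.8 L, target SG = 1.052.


V_water = V·((SG_curr − 1)/(SG_target − 1) − 1)
V_water = 23.8·((1.069 − 1)/(1.052 − 1) − 1)

7.7808 L


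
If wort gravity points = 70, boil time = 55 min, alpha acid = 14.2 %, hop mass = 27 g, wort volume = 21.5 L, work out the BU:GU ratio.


U = 1.65·0.000125^(GP/1000)·(1−e^(−0.04t))/4.15;  IBU = (α/100)·m·U·1000/V;  BU:GU = IBU/GP
U = 1.65·0.000125^(70/1000)·(1−e^(−0.04·55))/4.15 = 0.1885
IBU = (14.2/100)·27·0.1885·1000/21.5 = 33.6071
BU:GU = 33.6071/70

0.4801


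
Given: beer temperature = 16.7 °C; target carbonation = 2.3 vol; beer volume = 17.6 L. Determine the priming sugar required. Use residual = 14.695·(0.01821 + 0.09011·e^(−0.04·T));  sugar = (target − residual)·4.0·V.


residual = 14.695·(0.01821 + 0.09011·e^(−0.04·16.7)) = 0.9465
sugar = (2.3 − 0.9465)·4.0·17.6

95.2836 g


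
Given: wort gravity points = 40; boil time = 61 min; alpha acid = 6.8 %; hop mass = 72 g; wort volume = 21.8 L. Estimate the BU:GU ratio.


U = 1.65·0.000125^(GP/1000)·(1−e^(−0.04t))/4.15;  IBU = (α/100)·m·U·1000/V;  BU:GU = IBU/GP
U = 1.65·0.000125^(40/1000)·(1−e^(−0.04·61))/4.15 = 0.2533
IBU = (6.8/100)·72·0.2533·1000/21.8 = 56.8973
BU:GU = 56.8973/40

1.4224


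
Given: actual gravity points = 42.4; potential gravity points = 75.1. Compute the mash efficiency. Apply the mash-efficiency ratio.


efficiency = actual / potential × 100
efficiency = 42.4 / 75.1 × 100

56.4581 %


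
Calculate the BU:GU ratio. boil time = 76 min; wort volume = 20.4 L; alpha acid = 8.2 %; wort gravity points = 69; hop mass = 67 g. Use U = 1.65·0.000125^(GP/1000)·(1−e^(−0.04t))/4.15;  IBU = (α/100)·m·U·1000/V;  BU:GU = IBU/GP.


U = 1.65·0.000125^(69/1000)·(1−e^(−0.04·76))/4.15 = 0.2036
IBU = (8.2/100)·67·0.2036·1000/20.4 = 54.8395
BU:GU = 54.8395/69

0.7948


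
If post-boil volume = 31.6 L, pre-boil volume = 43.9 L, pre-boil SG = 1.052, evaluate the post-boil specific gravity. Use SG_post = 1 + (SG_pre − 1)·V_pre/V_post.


pts_pre = (1.052 − 1)·1000 = 52.0000
pts_post = 52.0000·43.9/31.6 = 72.2405
SG_post = 1 + 72.2405/1000

1.0722


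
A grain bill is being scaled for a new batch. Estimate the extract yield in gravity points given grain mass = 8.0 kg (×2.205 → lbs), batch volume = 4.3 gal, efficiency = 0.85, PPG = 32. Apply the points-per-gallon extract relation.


points = lbs × PPG × eff / vol
lbs = 8.0 × 2.205 = 17.6400
points = 17.6400 × 32 × 0.85 / 4.3

111.5833 points


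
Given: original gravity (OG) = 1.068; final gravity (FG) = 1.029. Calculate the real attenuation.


AA = (OG−FG)/(OG−1)·100;  RA = AA·0.8192
AA = (1.068 − 1.029)/(1.068 − 1)·100 = 57.3529
RA = 57.3529·0.8192

46.9835 %


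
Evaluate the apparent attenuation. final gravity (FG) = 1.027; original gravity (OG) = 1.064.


AA = (OG − FG)/(OG − 1) · 100
AA = (1.064 − 1.027)/(1.064 − 1) · 100

57.8125 %


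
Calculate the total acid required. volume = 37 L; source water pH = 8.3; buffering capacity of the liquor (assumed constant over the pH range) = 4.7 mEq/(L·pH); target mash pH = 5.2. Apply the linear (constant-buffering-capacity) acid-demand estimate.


acid = buffering capacity · (pH_source − pH_target) · V
acid = 4.7 · (8.3 − 5.2) · 37

539.0900 mEq


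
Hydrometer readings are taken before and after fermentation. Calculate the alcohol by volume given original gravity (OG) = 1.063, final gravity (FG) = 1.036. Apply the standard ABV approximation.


ABV = (OG − FG) · 131.25
ABV = (1.063 − 1.036) · 131.25

3.5437 % ABV


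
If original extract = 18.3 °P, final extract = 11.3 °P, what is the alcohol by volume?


SG = 259/(259 − P);  ABV = (OG − FG)·131.25
OG = 259/(259 − 18.3) = 1.0760
FG = 259/(259 − 11.3) = 1.0456
ABV = (1.0760 − 1.0456)·131.25

3.9911 % ABV


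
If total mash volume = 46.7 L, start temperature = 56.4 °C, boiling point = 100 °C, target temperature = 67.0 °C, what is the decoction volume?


V_dec = V_total·(T_target − T_start)/(T_boil − T_start)
V_dec = 46.7·(67.0 − 56.4)/(100 − 56.4)

11.3537 L


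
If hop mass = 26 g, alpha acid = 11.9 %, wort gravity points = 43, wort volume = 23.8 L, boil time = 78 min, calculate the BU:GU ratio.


U = 1.65·0.000125^(GP/1000)·(1−e^(−0.04t))/4.15;  IBU = (α/100)·m·U·1000/V;  BU:GU = IBU/GP
U = 1.65·0.000125^(43/1000)·(1−e^(−0.04·78))/4.15 = 0.2582
IBU = (11.9/100)·26·0.2582·1000/23.8 = 33.5686
BU:GU = 33.5686/43

0.7807


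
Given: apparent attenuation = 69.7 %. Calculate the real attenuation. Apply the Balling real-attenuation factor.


RA = AA · 0.8192
RA = 69.7 · 0.8192

57.0982 %


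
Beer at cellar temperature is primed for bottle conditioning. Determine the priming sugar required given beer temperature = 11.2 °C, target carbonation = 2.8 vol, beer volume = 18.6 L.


residual = 14.695·(0.01821 + 0.09011·e^(−0.04·T));  sugar = (target − residual)·4.0·V
residual = 14.695·(0.01821 + 0.09011·e^(−0.04·11.2)) = 1.1136
sugar = (2.8 − 1.1136)·4.0·18.6

125.4673 g


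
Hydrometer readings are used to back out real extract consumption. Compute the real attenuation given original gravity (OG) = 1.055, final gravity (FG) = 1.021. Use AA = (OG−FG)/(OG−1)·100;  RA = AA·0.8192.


AA = (1.055 − 1.021)/(1.055 − 1)·100 = 61.8182
RA = 61.8182·0.8192

50.6415 %


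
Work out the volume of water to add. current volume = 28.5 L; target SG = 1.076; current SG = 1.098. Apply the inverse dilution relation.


V_water = V·((SG_curr − 1)/(SG_target − 1) − 1)
V_water = 28.5·((1.098 − 1)/(1.076 − 1) − 1)

8.2500 L


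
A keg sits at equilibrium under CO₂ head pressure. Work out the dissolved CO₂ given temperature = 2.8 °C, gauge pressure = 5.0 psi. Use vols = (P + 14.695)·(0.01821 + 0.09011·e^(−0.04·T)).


vols = (5.0 + 14.695)·(0.01821 + 0.09011·e^(−0.04·2.8))

1.9453 volumes


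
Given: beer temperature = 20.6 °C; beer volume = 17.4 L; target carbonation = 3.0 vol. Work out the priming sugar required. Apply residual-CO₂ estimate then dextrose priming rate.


residual = 14.695·(0.01821 + 0.09011·e^(−0.04·T));  sugar = (target − residual)·4.0·V
residual = 14.695·(0.01821 + 0.09011·e^(−0.04·20.6)) = 0.8485
sugar = (3.0 − 0.8485)·4.0·17.4

149.7463 g


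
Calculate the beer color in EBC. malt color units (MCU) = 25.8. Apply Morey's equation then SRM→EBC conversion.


SRM = 1.4922·MCU^0.6859;  EBC = SRM·1.97
SRM = 1.4922·25.8^0.6859 = 13.8694
EBC = 13.8694·1.97

27.3227 EBC


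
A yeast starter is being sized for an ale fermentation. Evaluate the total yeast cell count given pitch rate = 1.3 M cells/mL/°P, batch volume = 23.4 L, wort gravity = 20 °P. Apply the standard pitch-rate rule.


cells (billions) = rate · V_L · °P
cells = 1.3 · 23.4 · 20

608.4000 billion cells


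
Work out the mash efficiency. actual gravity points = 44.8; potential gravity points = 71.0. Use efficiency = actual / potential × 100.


efficiency = 44.8 / 71.0 × 100

63.0986 %


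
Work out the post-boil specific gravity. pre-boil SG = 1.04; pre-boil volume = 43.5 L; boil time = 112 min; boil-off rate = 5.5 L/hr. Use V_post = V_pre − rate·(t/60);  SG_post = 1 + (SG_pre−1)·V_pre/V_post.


V_post = 43.5 − 5.5·(112/60) = 33.2333
SG_post = 1 + (1.04 − 1)·43.5/33.2333

1.0524


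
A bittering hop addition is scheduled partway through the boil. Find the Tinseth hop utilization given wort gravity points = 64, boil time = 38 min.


U = 1.65·0.000125^(GP/1000) · (1 − e^(−0.04·t))/4.15
bigness = 1.65·0.000125^(64/1000) = 0.9283
boil_factor = (1 − e^(−0.04·38))/4.15 = 0.1883
U = 0.9283 · 0.1883

0.1748


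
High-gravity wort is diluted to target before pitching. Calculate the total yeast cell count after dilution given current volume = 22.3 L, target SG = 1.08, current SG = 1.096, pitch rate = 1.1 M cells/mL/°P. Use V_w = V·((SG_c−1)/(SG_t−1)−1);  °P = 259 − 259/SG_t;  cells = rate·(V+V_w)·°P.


V_w = 22.3·((1.096−1)/(1.08−1)−1) = 4.4600
V_final = 22.3 + 4.4600 = 26.7600
°P = 259 − 259/1.08 = 19.1852
cells = 1.1·26.7600·19.1852

564.7351 billion cells


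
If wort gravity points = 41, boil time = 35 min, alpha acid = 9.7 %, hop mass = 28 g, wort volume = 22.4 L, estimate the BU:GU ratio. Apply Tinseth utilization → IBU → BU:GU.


U = 1.65·0.000125^(GP/1000)·(1−e^(−0.04t))/4.15;  IBU = (α/100)·m·U·1000/V;  BU:GU = IBU/GP
U = 1.65·0.000125^(41/1000)·(1−e^(−0.04·35))/4.15 = 0.2072
IBU = (9.7/100)·28·0.2072·1000/22.4 = 25.1257
BU:GU = 25.1257/41

0.6128


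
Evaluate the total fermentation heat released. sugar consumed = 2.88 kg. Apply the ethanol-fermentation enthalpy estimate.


Q = m_sugar · 590 kJ/kg
Q = 2.88 · 590

1699.2000 kJ


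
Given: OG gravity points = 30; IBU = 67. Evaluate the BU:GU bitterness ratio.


BU:GU = IBU / OG_points
BU:GU = 67 / 30

2.2333


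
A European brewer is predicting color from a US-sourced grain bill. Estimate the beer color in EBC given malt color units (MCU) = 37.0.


SRM = 1.4922·MCU^0.6859;  EBC = SRM·1.97
SRM = 1.4922·37.0^0.6859 = 17.7606
EBC = 17.7606·1.97

34.9883 EBC


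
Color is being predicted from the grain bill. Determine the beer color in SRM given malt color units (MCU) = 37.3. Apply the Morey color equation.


SRM = 1.4922 · MCU^0.6859
SRM = 1.4922 · 37.3^0.6859

17.8592 SRM


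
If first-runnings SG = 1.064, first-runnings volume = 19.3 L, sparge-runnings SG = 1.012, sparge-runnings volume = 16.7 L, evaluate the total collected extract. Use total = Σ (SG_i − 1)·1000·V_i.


first = (1.064 − 1)·1000·19.3 = 1235.2000
sparge = (1.012 − 1)·1000·16.7 = 200.4000
total = 1235.2000 + 200.4000

1435.6000 gravity·L


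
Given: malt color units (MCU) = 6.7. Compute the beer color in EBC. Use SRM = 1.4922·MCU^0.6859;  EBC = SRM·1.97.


SRM = 1.4922·6.7^0.6859 = 5.5009
EBC = 5.5009·1.97

10.8367 EBC


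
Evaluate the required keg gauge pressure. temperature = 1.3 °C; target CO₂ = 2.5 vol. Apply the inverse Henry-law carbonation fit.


psi = vols/(0.01821 + 0.09011·e^(−0.04·T)) − 14.695
psi = 2.5/(0.01821 + 0.09011·e^(−0.04·1.3)) − 14.695

9.4005 psi


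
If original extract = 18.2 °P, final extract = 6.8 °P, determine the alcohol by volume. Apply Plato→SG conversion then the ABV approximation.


SG = 259/(259 − P);  ABV = (OG − FG)·131.25
OG = 259/(259 − 18.2) = 1.0756
FG = 259/(259 − 6.8) = 1.0270
ABV = (1.0756 − 1.0270)·131.25

6.3812 % ABV


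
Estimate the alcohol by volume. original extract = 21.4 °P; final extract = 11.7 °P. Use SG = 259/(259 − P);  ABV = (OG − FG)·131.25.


OG = 259/(259 − 21.4) = 1.0901
FG = 259/(259 − 11.7) = 1.0473
ABV = (1.0901 − 1.0473)·131.25

5.6118 % ABV


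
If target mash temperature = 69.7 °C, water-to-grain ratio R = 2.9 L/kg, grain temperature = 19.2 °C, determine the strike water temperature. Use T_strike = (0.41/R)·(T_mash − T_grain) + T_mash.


T_strike = (0.41/2.9)·(69.7 − 19.2) + 69.7

76.8397 °C


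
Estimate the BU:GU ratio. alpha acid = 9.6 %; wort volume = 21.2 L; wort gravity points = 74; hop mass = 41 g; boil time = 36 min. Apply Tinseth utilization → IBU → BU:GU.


U = 1.65·0.000125^(GP/1000)·(1−e^(−0.04t))/4.15;  IBU = (α/100)·m·U·1000/V;  BU:GU = IBU/GP
U = 1.65·0.000125^(74/1000)·(1−e^(−0.04·36))/4.15 = 0.1560
IBU = (9.6/100)·41·0.1560·1000/21.2 = 28.9662
BU:GU = 28.9662/74

0.3914


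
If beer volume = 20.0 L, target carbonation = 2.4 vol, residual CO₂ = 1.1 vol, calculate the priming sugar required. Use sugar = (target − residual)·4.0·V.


sugar = (2.4 − 1.1)·4.0·20.0

104.0000 g


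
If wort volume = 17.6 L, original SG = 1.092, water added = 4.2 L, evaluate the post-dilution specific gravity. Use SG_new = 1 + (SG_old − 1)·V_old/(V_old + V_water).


pts = (1.092 − 1)·1000·17.6/(17.6 + 4.2) = 74.2752
SG_new = 1 + 74.2752/1000

1.0743


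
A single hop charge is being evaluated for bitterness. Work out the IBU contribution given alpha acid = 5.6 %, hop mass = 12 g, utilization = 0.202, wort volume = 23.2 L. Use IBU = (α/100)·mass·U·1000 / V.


IBU = (5.6/100)·12·0.202·1000 / 23.2

5.8510 IBU


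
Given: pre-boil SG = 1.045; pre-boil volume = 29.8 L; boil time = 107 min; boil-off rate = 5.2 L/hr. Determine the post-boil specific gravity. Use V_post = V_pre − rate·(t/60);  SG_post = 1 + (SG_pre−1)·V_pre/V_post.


V_post = 29.8 − 5.2·(107/60) = 20.5267
SG_post = 1 + (1.045 − 1)·29.8/20.5267

1.0653


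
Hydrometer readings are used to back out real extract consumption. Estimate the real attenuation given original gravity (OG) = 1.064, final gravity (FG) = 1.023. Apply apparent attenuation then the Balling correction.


AA = (OG−FG)/(OG−1)·100;  RA = AA·0.8192
AA = (1.064 − 1.023)/(1.064 − 1)·100 = 64.0625
RA = 64.0625·0.8192

52.4800 %


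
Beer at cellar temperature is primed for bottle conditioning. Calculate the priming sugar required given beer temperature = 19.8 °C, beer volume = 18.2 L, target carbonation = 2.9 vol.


residual = 14.695·(0.01821 + 0.09011·e^(−0.04·T));  sugar = (target − residual)·4.0·V
residual = 14.695·(0.01821 + 0.09011·e^(−0.04·19.8)) = 0.8674
sugar = (2.9 − 0.8674)·4.0·18.2

147.9761 g


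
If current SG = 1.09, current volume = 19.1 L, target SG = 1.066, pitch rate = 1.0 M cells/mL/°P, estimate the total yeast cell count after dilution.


V_w = V·((SG_c−1)/(SG_t−1)−1);  °P = 259 − 259/SG_t;  cells = rate·(V+V_w)·°P
V_w = 19.1·((1.09−1)/(1.066−1)−1) = 6.9455
V_final = 19.1 + 6.9455 = 26.0455
°P = 259 − 259/1.066 = 16.0356
cells = 1.0·26.0455·16.0356

417.6557 billion cells


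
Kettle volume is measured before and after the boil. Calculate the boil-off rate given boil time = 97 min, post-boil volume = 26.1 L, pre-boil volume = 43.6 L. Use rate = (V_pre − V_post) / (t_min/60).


rate = (43.6 − 26.1) / (97/60)

10.8247 L/hr


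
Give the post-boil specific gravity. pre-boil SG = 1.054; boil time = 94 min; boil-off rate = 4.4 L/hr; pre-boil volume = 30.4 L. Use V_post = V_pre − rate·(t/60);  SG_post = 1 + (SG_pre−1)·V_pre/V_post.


V_post = 30.4 − 4.4·(94/60) = 23.5067
SG_post = 1 + (1.054 − 1)·30.4/23.5067

1.0698


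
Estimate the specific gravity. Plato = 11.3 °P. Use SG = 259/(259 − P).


SG = 259/(259 − 11.3)

1.0456


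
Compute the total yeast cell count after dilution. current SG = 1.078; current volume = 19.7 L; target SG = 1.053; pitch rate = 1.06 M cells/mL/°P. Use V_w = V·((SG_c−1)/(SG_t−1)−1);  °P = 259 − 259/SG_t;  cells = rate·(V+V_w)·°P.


V_w = 19.7·((1.078−1)/(1.053−1)−1) = 9.2925
V_final = 19.7 + 9.2925 = 28.9925
°P = 259 − 259/1.053 = 13.0361
cells = 1.06·28.9925·13.0361

400.6250 billion cells


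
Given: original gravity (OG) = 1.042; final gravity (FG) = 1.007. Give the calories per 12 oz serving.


ABW = (OG−FG)·131.25·0.79/FG;  °P = 259 − 259/SG (for OG→OE and FG→AE);  RE = 0.1808·OE + 0.8192·AE;  Cal = (6.9·ABW + 4·(RE−0.1))·FG·3.55
ABW = (1.042 − 1.007)·131.25·0.79/1.007 = 3.6038
OE = 259 − 259/1.042 = 10.4395 °P
AE = 259 − 259/1.007 = 1.8004 °P
RE = 0.1808·10.4395 + 0.8192·1.8004 = 3.3624 °P
Cal = (6.9·3.6038 + 4·(3.3624−0.1))·1.007·3.55

135.5436 kcal


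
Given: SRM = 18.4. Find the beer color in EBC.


EBC = SRM · 1.97
EBC = 18.4 · 1.97

36.2480 EBC


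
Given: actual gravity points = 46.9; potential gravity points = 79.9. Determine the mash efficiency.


efficiency = actual / potential × 100
efficiency = 46.9 / 79.9 × 100

58.6984 %


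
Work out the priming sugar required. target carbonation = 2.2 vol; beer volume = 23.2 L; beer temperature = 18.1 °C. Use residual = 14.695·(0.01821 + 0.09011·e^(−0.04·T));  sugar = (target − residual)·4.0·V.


residual = 14.695·(0.01821 + 0.09011·e^(−0.04·18.1)) = 0.9096
sugar = (2.2 − 0.9096)·4.0·23.2

119.7525 g


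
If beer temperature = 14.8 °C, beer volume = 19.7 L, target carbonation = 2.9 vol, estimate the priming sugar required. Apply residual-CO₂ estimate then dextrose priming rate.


residual = 14.695·(0.01821 + 0.09011·e^(−0.04·T));  sugar = (target − residual)·4.0·V
residual = 14.695·(0.01821 + 0.09011·e^(−0.04·14.8)) = 1.0002
sugar = (2.9 − 1.0002)·4.0·19.7

149.7081 g


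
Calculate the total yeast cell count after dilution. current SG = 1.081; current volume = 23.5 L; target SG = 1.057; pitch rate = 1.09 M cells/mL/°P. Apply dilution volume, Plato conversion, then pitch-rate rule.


V_w = V·((SG_c−1)/(SG_t−1)−1);  °P = 259 − 259/SG_t;  cells = rate·(V+V_w)·°P
V_w = 23.5·((1.081−1)/(1.057−1)−1) = 9.8947
V_final = 23.5 + 9.8947 = 33.3947
°P = 259 − 259/1.057 = 13.9669
cells = 1.09·33.3947·13.9669

508.3984 billion cells
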